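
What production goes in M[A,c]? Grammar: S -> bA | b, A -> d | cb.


For [A, c]: 'c' ∈ FIRST(cb)
Entry: A -> cb


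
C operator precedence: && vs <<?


'<<' is shift (level 8); '&&' is logical AND (level 2)
Higher level binds tighter
'<<' has higher precedence than '&&'


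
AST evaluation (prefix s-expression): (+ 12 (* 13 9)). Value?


Evaluate inner: (* 13 9) = 117
Evaluate root: (+ 12 117) = 129
Result: 129


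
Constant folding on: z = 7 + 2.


7 + 2 = 9 at compile time
Optimized: z = 9


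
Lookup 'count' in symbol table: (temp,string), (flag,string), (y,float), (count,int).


Lookup 'count' → type int


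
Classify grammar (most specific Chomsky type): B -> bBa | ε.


Single nonterminal LHS, but b^n a^n is not regular
Classification: Type 2 (Context-Free)


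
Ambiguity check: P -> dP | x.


right-linear, alternatives start with distinct terminals 'd' vs 'x': unique leftmost derivation
Unambiguous


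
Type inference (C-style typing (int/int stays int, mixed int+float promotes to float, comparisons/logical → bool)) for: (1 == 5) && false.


Operand types: bool && bool
Rule: logical operators take bool operands and yield bool
Result type: bool


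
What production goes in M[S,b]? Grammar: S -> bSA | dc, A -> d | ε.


For [S, b]: 'b' ∈ FIRST(bSA)
Entry: S -> bSA


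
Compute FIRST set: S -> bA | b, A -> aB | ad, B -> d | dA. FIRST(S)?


Per alternative of S: FIRST(bA) = {b}; FIRST(b) = {b}
FIRST(S) = {b}


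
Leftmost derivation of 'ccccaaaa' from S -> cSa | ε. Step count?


Derivation: S => cSa => ccSaa => cccSaaa => ccccSaaaa => ccccaaaa
Steps: 5


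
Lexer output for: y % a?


Scan left to right, longest-match per lexeme
Tokens: ID(y), OP(%), ID(a)


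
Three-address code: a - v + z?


Break into single-operator statements:
t1 = a - v
t2 = t1 + z


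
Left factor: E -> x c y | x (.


Common prefix: 'x'
Factored: E -> x E', E' -> c y | (


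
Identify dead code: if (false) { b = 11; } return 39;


condition is constant false, so the whole block is unreachable
Dead: 'if (false) { b = 11; }'


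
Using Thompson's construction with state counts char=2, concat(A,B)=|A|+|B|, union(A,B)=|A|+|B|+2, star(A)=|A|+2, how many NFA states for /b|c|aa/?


Syntax tree has 4 char leaf(s), 2 union(s), 0 star(s)
chars contribute 4×2 = 8; each union adds +2; each star adds +2
Total: 8 + 4 + 0 = 12 states


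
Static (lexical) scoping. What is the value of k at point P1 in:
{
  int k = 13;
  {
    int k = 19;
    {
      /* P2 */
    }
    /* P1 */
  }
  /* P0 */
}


k declared in the same block as P1
k = 19


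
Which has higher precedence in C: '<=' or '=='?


'<=' is relational (level 7); '==' is equality (level 6)
Higher level binds tighter
'<=' has higher precedence than '=='


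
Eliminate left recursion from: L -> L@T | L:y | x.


Left-recursive alternatives: L@T, L:y; non-recursive: x
Introduce L': L -> xL', L' -> @TL' | :yL' | ε


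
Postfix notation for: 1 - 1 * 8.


* has higher precedence, evaluate 1*8 first
Postfix: 1 1 8 * -


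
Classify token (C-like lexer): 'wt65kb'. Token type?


Pattern: letter/underscore followed by alphanumerics, not a keyword
Type: IDENTIFIER


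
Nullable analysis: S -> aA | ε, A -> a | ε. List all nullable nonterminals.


A nonterminal is nullable iff some alternative derives ε (directly, or every symbol in it is nullable)
Nullable: {A, S}


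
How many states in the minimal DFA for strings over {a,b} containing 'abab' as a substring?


KMP-style automaton: 4 progress states + 1 absorbing accept = 5
Minimal DFA: 5 states


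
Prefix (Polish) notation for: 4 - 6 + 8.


left-to-right (same/higher precedence on left): tree is (+ (- 4 6) 8)
Prefix: + - 4 6 8


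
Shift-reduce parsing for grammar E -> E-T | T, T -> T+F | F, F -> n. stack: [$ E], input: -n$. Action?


shift '-' to continue E -> E-T
Action: shift


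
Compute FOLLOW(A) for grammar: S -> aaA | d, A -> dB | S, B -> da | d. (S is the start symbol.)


$ ∈ FOLLOW(S). For each A -> αBβ: add FIRST(β)\{ε} to FOLLOW(B); if β nullable, add FOLLOW(A).
FOLLOW(A) = {$}


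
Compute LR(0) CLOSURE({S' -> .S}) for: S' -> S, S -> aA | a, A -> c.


Start: S' -> .S
For each item with dot before a nonterminal B, add B -> .γ for every B-production
Closure: [S' -> .S, S -> .aA, S -> .a]


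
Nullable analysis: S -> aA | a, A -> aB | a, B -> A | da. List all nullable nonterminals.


A nonterminal is nullable iff some alternative derives ε (directly, or every symbol in it is nullable)
Nullable: {}


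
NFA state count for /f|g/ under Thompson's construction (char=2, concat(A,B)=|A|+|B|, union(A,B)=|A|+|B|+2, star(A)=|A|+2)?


Syntax tree has 2 char leaf(s), 1 union(s), 0 star(s)
chars contribute 2×2 = 4; each union adds +2; each star adds +2
Total: 4 + 2 + 0 = 6 states


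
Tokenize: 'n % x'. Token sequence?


Scan left to right, longest-match per lexeme
Tokens: ID(n), OP(%), ID(x)


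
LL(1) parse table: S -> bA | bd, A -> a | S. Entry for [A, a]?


For [A, a]: 'a' ∈ FIRST(a)
Entry: A -> a


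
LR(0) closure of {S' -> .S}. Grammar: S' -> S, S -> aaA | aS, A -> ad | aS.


Start: S' -> .S
For each item with dot before a nonterminal B, add B -> .γ for every B-production
Closure: [S' -> .S, S -> .aaA, S -> .aS]


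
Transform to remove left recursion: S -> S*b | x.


Left-recursive alternatives: S*b; non-recursive: x
Introduce S': S -> xS', S' -> *bS' | ε


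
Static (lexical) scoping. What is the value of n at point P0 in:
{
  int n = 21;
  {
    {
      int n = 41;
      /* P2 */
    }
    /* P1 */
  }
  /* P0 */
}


n declared in the same block as P0
n = 21


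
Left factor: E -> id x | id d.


Common prefix: 'id'
Factored: E -> id E', E' -> x | d


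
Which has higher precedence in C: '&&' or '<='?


'<=' is relational (level 7); '&&' is logical AND (level 2)
Higher level binds tighter
'<=' has higher precedence than '&&'


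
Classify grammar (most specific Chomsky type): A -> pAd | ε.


Single nonterminal LHS, but p^n d^n is not regular
Classification: Type 2 (Context-Free)


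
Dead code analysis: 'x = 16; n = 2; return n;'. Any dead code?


x is assigned but never read
Dead: 'x = 16'


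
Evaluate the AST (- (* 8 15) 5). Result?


Evaluate inner: (* 8 15) = 120
Evaluate root: (- 120 5) = 115
Result: 115


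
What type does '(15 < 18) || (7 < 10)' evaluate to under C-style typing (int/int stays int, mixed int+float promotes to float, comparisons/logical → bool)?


Operand types: bool || bool
Rule: logical operators take bool operands and yield bool
Result type: bool


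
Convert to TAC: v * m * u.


Break into single-operator statements:
t1 = v * m
t2 = t1 * u


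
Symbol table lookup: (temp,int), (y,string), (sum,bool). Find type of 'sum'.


Lookup 'sum' → type bool


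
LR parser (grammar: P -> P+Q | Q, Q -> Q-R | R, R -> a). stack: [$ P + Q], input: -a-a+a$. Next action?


'-' can extend Q; shift to build Q -> Q-R
Action: shift


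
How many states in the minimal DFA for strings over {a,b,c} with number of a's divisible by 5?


Track (count of a) mod 5: states 0..4, accept at 0
Minimal DFA: 5 states


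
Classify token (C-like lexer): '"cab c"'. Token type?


Pattern: double-quoted sequence
Type: STRING_LITERAL


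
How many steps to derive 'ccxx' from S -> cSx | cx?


Derivation: S => cSx => ccxx
Steps: 2


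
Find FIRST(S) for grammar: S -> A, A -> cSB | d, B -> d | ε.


Per alternative of S: FIRST(A) = {c, d}
FIRST(S) = {c, d}


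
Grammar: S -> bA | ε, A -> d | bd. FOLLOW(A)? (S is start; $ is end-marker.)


$ ∈ FOLLOW(S). For each A -> αBβ: add FIRST(β)\{ε} to FOLLOW(B); if β nullable, add FOLLOW(A).
FOLLOW(A) = {$}


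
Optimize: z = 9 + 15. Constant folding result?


9 + 15 = 24 at compile time
Optimized: z = 24


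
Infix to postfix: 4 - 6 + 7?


Left to right (same or higher precedence on left)
Postfix: 4 6 - 7 +


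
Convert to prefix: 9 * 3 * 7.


left-to-right (same/higher precedence on left): tree is (* (* 9 3) 7)
Prefix: * * 9 3 7


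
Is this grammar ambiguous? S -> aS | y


right-linear, alternatives start with distinct terminals 'a' vs 'y': unique leftmost derivation
Unambiguous


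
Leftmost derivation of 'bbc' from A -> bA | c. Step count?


Derivation: A => bA => bbA => bbc
Steps: 3


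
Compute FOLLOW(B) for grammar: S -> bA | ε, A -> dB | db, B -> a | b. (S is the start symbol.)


$ ∈ FOLLOW(S). For each A -> αBβ: add FIRST(β)\{ε} to FOLLOW(B); if β nullable, add FOLLOW(A).
FOLLOW(B) = {$}


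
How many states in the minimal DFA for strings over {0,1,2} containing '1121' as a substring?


KMP-style automaton: 4 progress states + 1 absorbing accept = 5
Minimal DFA: 5 states


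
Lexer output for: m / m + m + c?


Scan left to right, longest-match per lexeme
Tokens: ID(m), OP(/), ID(m), OP(+), ID(m), OP(+), ID(c)


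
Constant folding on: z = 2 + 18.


2 + 18 = 20 at compile time
Optimized: z = 20


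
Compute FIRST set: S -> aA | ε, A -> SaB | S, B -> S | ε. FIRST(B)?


Per alternative of B: FIRST(S) = {a, ε}; FIRST(ε) = {ε}
FIRST(B) = {a, ε}


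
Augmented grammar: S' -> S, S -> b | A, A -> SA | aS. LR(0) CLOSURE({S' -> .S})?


Start: S' -> .S
For each item with dot before a nonterminal B, add B -> .γ for every B-production
Closure: [S' -> .S, S -> .b, S -> .A, A -> .SA, A -> .aS]


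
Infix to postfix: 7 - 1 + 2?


Left to right (same or higher precedence on left)
Postfix: 7 1 - 2 +


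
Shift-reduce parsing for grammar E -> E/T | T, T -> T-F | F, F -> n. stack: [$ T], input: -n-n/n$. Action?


shift '-' to continue T -> T-F
Action: shift


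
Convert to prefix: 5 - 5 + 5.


left-to-right (same/higher precedence on left): tree is (+ (- 5 5) 5)
Prefix: + - 5 5 5


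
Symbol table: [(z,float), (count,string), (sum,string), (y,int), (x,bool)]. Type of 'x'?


Lookup 'x' → type bool


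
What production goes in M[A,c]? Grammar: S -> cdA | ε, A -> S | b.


For [A, c]: 'c' ∈ FIRST(S)
Entry: A -> S


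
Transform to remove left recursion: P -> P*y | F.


Left-recursive alternatives: P*y; non-recursive: F
Introduce P': P -> FP', P' -> *yP' | ε


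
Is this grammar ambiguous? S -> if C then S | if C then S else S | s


dangling else: 'if C then if C then s else s' parses two ways
Ambiguous


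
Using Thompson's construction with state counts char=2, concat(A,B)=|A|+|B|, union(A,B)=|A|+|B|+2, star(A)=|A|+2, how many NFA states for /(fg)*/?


Syntax tree has 2 char leaf(s), 0 union(s), 1 star(s)
chars contribute 2×2 = 4; each union adds +2; each star adds +2
Total: 4 + 0 + 2 = 6 states


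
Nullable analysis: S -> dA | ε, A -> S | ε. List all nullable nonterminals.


A nonterminal is nullable iff some alternative derives ε (directly, or every symbol in it is nullable)
Nullable: {A, S}


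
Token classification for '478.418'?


Pattern: digits with a decimal point
Type: FLOAT_LITERAL


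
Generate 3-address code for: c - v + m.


Break into single-operator statements:
t1 = c - v
t2 = t1 + m


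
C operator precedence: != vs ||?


'!=' is equality (level 6); '||' is logical OR (level 1)
Higher level binds tighter
'!=' has higher precedence than '||'


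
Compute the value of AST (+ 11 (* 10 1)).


Evaluate inner: (* 10 1) = 10
Evaluate root: (+ 11 10) = 21
Result: 21


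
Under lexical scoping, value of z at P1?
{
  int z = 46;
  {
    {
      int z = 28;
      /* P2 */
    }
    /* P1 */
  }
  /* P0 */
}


P1's block does not declare z; resolves to the enclosing declaration at depth 0
z = 46


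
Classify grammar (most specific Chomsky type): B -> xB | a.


Right-linear: every RHS is a terminal or a terminal followed by one nonterminal
Classification: Type 3 (Regular)


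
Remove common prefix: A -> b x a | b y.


Common prefix: 'b'
Factored: A -> b A', A' -> x a | y


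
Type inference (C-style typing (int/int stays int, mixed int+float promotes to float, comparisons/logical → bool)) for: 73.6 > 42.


Operand types: float > int
Rule: comparison yields bool
Result type: bool


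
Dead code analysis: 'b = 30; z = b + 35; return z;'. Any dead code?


b is read by z's definition; z is returned
No dead code


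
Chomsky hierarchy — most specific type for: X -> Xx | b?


Left-linear: every RHS is a terminal or one nonterminal followed by a terminal
Classification: Type 3 (Regular)


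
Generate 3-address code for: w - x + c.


Break into single-operator statements:
t1 = w - x
t2 = t1 + c


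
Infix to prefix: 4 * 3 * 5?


left-to-right (same/higher precedence on left): tree is (* (* 4 3) 5)
Prefix: * * 4 3 5


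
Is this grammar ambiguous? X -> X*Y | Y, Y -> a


precedence layered via separate nonterminal Y: deterministic
Unambiguous


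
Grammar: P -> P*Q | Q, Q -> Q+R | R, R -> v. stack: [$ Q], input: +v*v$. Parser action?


shift '+' to continue Q -> Q+R
Action: shift


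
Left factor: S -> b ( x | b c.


Common prefix: 'b'
Factored: S -> b S', S' -> ( x | c


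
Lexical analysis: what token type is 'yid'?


Pattern: letter/underscore followed by alphanumerics, not a keyword
Type: IDENTIFIER


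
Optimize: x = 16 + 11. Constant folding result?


16 + 11 = 27 at compile time
Optimized: x = 27


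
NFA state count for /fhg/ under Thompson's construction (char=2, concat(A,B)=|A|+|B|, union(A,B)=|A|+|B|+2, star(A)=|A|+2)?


Syntax tree has 3 char leaf(s), 0 union(s), 0 star(s)
chars contribute 3×2 = 6; each union adds +2; each star adds +2
Total: 6 + 0 + 0 = 6 states


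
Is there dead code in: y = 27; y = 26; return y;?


first assignment to y is overwritten before any read
Dead: 'y = 27'


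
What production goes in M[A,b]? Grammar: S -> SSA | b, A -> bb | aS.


For [A, b]: 'b' ∈ FIRST(bb)
Entry: A -> bb


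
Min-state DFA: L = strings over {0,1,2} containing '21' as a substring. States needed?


KMP-style automaton: 2 progress states + 1 absorbing accept = 3
Minimal DFA: 3 states


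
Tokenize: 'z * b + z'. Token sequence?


Scan left to right, longest-match per lexeme
Tokens: ID(z), OP(*), ID(b), OP(+), ID(z)


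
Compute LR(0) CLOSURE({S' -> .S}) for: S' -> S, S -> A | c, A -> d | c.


Start: S' -> .S
For each item with dot before a nonterminal B, add B -> .γ for every B-production
Closure: [S' -> .S, S -> .A, S -> .c, A -> .d, A -> .c]


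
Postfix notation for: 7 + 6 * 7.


* has higher precedence, evaluate 6*7 first
Postfix: 7 6 7 * +


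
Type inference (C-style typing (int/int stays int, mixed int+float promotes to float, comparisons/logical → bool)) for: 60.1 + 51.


Operand types: float + int
Rule: mixed int/float promotes to float; int/int stays int
Result type: float


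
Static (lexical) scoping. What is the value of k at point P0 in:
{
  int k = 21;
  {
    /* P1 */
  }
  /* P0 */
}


k declared in the same block as P0
k = 21


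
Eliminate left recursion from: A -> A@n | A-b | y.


Left-recursive alternatives: A@n, A-b; non-recursive: y
Introduce A': A -> yA', A' -> @nA' | -bA' | ε


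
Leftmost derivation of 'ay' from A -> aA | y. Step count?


Derivation: A => aA => ay
Steps: 2


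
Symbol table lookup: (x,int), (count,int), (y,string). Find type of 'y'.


Lookup 'y' → type string


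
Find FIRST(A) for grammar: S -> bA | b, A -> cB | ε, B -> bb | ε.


Per alternative of A: FIRST(cB) = {c}; FIRST(ε) = {ε}
FIRST(A) = {c, ε}


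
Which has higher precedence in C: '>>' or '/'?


'/' is multiplicative (level 10); '>>' is shift (level 8)
Higher level binds tighter
'/' has higher precedence than '>>'


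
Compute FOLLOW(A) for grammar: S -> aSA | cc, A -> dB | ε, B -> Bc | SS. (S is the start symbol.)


$ ∈ FOLLOW(S). For each A -> αBβ: add FIRST(β)\{ε} to FOLLOW(B); if β nullable, add FOLLOW(A).
FOLLOW(A) = {$, a, c, d}


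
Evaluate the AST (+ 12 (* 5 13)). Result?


Evaluate inner: (* 5 13) = 65
Evaluate root: (+ 12 65) = 77
Result: 77


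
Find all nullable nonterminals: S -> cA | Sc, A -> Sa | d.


A nonterminal is nullable iff some alternative derives ε (directly, or every symbol in it is nullable)
Nullable: {}


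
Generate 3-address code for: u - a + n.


Break into single-operator statements:
t1 = u - a
t2 = t1 + n


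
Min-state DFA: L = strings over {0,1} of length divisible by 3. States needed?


Track length mod 3: states 0..2, accept at 0
Minimal DFA: 3 states


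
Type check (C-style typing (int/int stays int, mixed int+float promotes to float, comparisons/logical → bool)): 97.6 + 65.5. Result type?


Operand types: float + float
Rule: mixed int/float promotes to float; int/int stays int
Result type: float


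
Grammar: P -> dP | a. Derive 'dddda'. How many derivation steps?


Derivation: P => dP => ddP => dddP => ddddP => dddda
Steps: 5


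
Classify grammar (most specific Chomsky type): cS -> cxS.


LHS has context (more than one symbol) and |LHS| ≤ |RHS|
Classification: Type 1 (Context-Sensitive)


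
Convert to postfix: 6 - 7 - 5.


Left to right (same or higher precedence on left)
Postfix: 6 7 - 5 -


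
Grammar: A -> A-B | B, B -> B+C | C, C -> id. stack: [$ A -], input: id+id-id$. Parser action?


no handle ('A-' is not any RHS); shift 'id'
Action: shift


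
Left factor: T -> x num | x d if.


Common prefix: 'x'
Factored: T -> x T', T' -> num | d if


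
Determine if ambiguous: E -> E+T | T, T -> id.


precedence layered via separate nonterminal T: deterministic
Unambiguous


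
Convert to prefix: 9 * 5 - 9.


left-to-right (same/higher precedence on left): tree is (- (* 9 5) 9)
Prefix: - * 9 5 9


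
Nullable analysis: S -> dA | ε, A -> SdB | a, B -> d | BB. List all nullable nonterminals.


A nonterminal is nullable iff some alternative derives ε (directly, or every symbol in it is nullable)
Nullable: {S}


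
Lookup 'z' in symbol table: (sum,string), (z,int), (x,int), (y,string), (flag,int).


Lookup 'z' → type int


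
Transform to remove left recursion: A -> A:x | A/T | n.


Left-recursive alternatives: A:x, A/T; non-recursive: n
Introduce A': A -> nA', A' -> :xA' | /TA' | ε


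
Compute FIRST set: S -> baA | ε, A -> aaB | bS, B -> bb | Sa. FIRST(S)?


Per alternative of S: FIRST(baA) = {b}; FIRST(ε) = {ε}
FIRST(S) = {b, ε}


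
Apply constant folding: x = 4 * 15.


4 * 15 = 60 at compile time
Optimized: x = 60


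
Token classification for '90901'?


Pattern: digits only
Type: INTEGER_LITERAL


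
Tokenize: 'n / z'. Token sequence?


Scan left to right, longest-match per lexeme
Tokens: ID(n), OP(/), ID(z)


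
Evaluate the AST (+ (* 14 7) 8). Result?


Evaluate inner: (* 14 7) = 98
Evaluate root: (+ 98 8) = 106
Result: 106


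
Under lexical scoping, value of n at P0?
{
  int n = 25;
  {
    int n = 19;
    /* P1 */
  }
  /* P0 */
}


n declared in the same block as P0
n = 25


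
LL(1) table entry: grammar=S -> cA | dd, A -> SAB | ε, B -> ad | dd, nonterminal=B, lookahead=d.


For [B, d]: 'd' ∈ FIRST(dd)
Entry: B -> dd


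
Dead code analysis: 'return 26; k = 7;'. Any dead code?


statement follows a return and is unreachable
Dead: 'k = 7'


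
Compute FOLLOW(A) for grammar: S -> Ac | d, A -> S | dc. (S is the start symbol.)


$ ∈ FOLLOW(S). For each A -> αBβ: add FIRST(β)\{ε} to FOLLOW(B); if β nullable, add FOLLOW(A).
FOLLOW(A) = {c}


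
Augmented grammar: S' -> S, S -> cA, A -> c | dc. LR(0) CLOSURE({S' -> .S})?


Start: S' -> .S
For each item with dot before a nonterminal B, add B -> .γ for every B-production
Closure: [S' -> .S, S -> .cA]


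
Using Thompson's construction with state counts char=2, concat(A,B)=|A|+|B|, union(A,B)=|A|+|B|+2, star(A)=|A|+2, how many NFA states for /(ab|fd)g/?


Syntax tree has 5 char leaf(s), 1 union(s), 0 star(s)
chars contribute 5×2 = 10; each union adds +2; each star adds +2
Total: 10 + 2 + 0 = 12 states


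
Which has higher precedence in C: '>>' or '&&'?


'>>' is shift (level 8); '&&' is logical AND (level 2)
Higher level binds tighter
'>>' has higher precedence than '&&'


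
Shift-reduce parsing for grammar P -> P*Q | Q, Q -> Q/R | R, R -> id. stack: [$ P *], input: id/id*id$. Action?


no handle ('P*' is not any RHS); shift 'id'
Action: shift


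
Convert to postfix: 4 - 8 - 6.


Left to right (same or higher precedence on left)
Postfix: 4 8 - 6 -


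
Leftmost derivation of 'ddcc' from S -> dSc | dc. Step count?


Derivation: S => dSc => ddcc
Steps: 2


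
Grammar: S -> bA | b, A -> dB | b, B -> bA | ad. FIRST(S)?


Per alternative of S: FIRST(bA) = {b}; FIRST(b) = {b}
FIRST(S) = {b}


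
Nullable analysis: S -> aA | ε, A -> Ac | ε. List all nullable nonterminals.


A nonterminal is nullable iff some alternative derives ε (directly, or every symbol in it is nullable)
Nullable: {A, S}


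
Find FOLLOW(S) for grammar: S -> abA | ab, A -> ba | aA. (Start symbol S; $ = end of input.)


$ ∈ FOLLOW(S). For each A -> αBβ: add FIRST(β)\{ε} to FOLLOW(B); if β nullable, add FOLLOW(A).
FOLLOW(S) = {$}


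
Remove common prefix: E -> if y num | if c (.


Common prefix: 'if'
Factored: E -> if E', E' -> y num | c (


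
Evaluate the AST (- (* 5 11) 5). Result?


Evaluate inner: (* 5 11) = 55
Evaluate root: (- 55 5) = 50
Result: 50


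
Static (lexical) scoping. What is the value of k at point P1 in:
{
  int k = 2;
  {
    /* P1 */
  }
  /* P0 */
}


P1's block does not declare k; resolves to the enclosing declaration at depth 0
k = 2


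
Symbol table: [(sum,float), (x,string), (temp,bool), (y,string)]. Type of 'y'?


Lookup 'y' → type string


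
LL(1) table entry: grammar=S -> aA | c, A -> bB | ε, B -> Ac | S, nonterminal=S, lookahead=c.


For [S, c]: 'c' ∈ FIRST(c)
Entry: S -> c


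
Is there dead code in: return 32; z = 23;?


statement follows a return and is unreachable
Dead: 'z = 23'


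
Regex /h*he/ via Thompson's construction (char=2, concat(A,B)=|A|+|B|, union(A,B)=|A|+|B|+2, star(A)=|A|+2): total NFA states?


Syntax tree has 3 char leaf(s), 0 union(s), 1 star(s)
chars contribute 3×2 = 6; each union adds +2; each star adds +2
Total: 6 + 0 + 2 = 8 states


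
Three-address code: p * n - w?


Break into single-operator statements:
t1 = p * n
t2 = t1 - w


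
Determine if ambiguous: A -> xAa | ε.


balanced x^n…a^n: each string has a unique parse
Unambiguous


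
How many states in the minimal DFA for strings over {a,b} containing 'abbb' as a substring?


KMP-style automaton: 4 progress states + 1 absorbing accept = 5
Minimal DFA: 5 states


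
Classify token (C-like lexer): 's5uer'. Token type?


Pattern: letter/underscore followed by alphanumerics, not a keyword
Type: IDENTIFIER


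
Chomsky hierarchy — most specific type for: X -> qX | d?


Right-linear: every RHS is a terminal or a terminal followed by one nonterminal
Classification: Type 3 (Regular)


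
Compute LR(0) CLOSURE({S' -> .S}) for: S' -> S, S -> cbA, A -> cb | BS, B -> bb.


Start: S' -> .S
For each item with dot before a nonterminal B, add B -> .γ for every B-production
Closure: [S' -> .S, S -> .cbA]


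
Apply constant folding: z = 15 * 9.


15 * 9 = 135 at compile time
Optimized: z = 135


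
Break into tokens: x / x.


Scan left to right, longest-match per lexeme
Tokens: ID(x), OP(/), ID(x)


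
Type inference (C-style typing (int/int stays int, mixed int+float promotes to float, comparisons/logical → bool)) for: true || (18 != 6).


Operand types: bool || bool
Rule: logical operators take bool operands and yield bool
Result type: bool


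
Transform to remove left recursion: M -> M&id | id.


Left-recursive alternatives: M&id; non-recursive: id
Introduce M': M -> idM', M' -> &idM' | ε


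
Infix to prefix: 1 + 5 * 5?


'*' binds tighter: tree is (+ 1 (* 5 5))
Prefix: + 1 * 5 5


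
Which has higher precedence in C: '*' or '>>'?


'*' is multiplicative (level 10); '>>' is shift (level 8)
Higher level binds tighter
'*' has higher precedence than '>>'


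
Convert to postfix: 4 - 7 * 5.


* has higher precedence, evaluate 7*5 first
Postfix: 4 7 5 * -


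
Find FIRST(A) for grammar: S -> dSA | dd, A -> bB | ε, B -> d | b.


Per alternative of A: FIRST(bB) = {b}; FIRST(ε) = {ε}
FIRST(A) = {b, ε}


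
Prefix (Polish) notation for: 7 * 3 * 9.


left-to-right (same/higher precedence on left): tree is (* (* 7 3) 9)
Prefix: * * 7 3 9


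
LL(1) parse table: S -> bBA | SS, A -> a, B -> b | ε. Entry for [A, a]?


For [A, a]: 'a' ∈ FIRST(a)
Entry: A -> a


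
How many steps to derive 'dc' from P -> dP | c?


Derivation: P => dP => dc
Steps: 2


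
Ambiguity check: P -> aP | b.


right-linear, alternatives start with distinct terminals 'a' vs 'b': unique leftmost derivation
Unambiguous


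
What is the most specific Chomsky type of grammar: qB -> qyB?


LHS has context (more than one symbol) and |LHS| ≤ |RHS|
Classification: Type 1 (Context-Sensitive)


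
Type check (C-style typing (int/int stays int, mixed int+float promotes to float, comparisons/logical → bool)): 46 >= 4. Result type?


Operand types: int >= int
Rule: comparison yields bool
Result type: bool


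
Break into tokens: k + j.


Scan left to right, longest-match per lexeme
Tokens: ID(k), OP(+), ID(j)


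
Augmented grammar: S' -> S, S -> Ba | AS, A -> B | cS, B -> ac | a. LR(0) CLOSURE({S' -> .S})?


Start: S' -> .S
For each item with dot before a nonterminal B, add B -> .γ for every B-production
Closure: [S' -> .S, S -> .Ba, S -> .AS, B -> .ac, B -> .a, A -> .B, A -> .cS]


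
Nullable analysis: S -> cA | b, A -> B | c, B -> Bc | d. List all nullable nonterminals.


A nonterminal is nullable iff some alternative derives ε (directly, or every symbol in it is nullable)
Nullable: {}


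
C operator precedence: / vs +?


'/' is multiplicative (level 10); '+' is additive (level 9)
Higher level binds tighter
'/' has higher precedence than '+'


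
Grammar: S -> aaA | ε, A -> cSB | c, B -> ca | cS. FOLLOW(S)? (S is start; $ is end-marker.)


$ ∈ FOLLOW(S). For each A -> αBβ: add FIRST(β)\{ε} to FOLLOW(B); if β nullable, add FOLLOW(A).
FOLLOW(S) = {$, c}


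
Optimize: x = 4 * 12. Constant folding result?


4 * 12 = 48 at compile time
Optimized: x = 48


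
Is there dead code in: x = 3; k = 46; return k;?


x is assigned but never read
Dead: 'x = 3'


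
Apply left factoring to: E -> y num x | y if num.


Common prefix: 'y'
Factored: E -> y E', E' -> num x | if num


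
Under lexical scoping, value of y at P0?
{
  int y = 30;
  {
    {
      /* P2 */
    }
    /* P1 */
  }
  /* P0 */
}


y declared in the same block as P0
y = 30


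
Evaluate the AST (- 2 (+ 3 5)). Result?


Evaluate inner: (+ 3 5) = 8
Evaluate root: (- 2 8) = -6
Result: -6


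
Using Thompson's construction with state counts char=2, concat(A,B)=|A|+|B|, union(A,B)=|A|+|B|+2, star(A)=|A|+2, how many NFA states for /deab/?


Syntax tree has 4 char leaf(s), 0 union(s), 0 star(s)
chars contribute 4×2 = 8; each union adds +2; each star adds +2
Total: 8 + 0 + 0 = 8 states


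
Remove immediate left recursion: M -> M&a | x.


Left-recursive alternatives: M&a; non-recursive: x
Introduce M': M -> xM', M' -> &aM' | ε


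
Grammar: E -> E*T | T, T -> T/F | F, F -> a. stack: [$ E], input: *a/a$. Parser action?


shift '*' to continue E -> E*T
Action: shift


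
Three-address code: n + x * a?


Break into single-operator statements:
t1 = x * a
t2 = n + t1


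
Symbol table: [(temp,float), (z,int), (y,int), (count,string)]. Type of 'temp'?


Lookup 'temp' → type float


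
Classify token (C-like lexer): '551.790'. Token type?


Pattern: digits with a decimal point
Type: FLOAT_LITERAL


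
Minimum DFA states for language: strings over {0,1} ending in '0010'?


Track the longest suffix of input matching a prefix of '0010': 5 classes (prefixes of length 0..4)
Minimal DFA: 5 states


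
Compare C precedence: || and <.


'<' is relational (level 7); '||' is logical OR (level 1)
Higher level binds tighter
'<' has higher precedence than '||'


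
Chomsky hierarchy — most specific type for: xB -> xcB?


LHS has context (more than one symbol) and |LHS| ≤ |RHS|
Classification: Type 1 (Context-Sensitive)


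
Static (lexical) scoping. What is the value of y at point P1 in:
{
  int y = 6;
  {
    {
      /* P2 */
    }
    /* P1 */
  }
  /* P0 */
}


P1's block does not declare y; resolves to the enclosing declaration at depth 0
y = 6


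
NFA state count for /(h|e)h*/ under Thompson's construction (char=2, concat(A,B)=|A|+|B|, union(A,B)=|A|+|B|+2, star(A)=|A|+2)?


Syntax tree has 3 char leaf(s), 1 union(s), 1 star(s)
chars contribute 3×2 = 6; each union adds +2; each star adds +2
Total: 6 + 2 + 2 = 10 states


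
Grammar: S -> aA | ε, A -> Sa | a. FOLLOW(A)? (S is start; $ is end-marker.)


$ ∈ FOLLOW(S). For each A -> αBβ: add FIRST(β)\{ε} to FOLLOW(B); if β nullable, add FOLLOW(A).
FOLLOW(A) = {$, a}


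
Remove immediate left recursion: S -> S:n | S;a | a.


Left-recursive alternatives: S:n, S;a; non-recursive: a
Introduce S': S -> aS', S' -> :nS' | ;aS' | ε


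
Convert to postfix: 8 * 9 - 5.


Left to right (same or higher precedence on left)
Postfix: 8 9 * 5 -


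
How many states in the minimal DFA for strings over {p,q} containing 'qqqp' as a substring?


KMP-style automaton: 4 progress states + 1 absorbing accept = 5
Minimal DFA: 5 states


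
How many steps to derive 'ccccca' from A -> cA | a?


Derivation: A => cA => ccA => cccA => ccccA => cccccA => ccccca
Steps: 6


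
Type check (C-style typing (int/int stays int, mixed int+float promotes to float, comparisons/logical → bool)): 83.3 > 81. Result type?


Operand types: float > int
Rule: comparison yields bool
Result type: bool


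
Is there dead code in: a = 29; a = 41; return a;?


first assignment to a is overwritten before any read
Dead: 'a = 29'


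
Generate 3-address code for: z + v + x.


Break into single-operator statements:
t1 = z + v
t2 = t1 + x


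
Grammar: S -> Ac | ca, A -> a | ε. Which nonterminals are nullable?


A nonterminal is nullable iff some alternative derives ε (directly, or every symbol in it is nullable)
Nullable: {A}


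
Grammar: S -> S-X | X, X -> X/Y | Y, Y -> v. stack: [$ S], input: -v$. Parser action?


shift '-' to continue S -> S-X
Action: shift


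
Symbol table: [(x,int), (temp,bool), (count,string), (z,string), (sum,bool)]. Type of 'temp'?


Lookup 'temp' → type bool


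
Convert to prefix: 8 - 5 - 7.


left-to-right (same/higher precedence on left): tree is (- (- 8 5) 7)
Prefix: - - 8 5 7


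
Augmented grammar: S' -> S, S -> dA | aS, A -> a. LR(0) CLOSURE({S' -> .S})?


Start: S' -> .S
For each item with dot before a nonterminal B, add B -> .γ for every B-production
Closure: [S' -> .S, S -> .dA, S -> .aS]


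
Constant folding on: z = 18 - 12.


18 - 12 = 6 at compile time
Optimized: z = 6


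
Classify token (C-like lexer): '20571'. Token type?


Pattern: digits only
Type: INTEGER_LITERAL


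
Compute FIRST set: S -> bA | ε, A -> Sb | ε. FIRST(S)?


Per alternative of S: FIRST(bA) = {b}; FIRST(ε) = {ε}
FIRST(S) = {b, ε}


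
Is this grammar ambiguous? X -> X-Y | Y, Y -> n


precedence layered via separate nonterminal Y: deterministic
Unambiguous


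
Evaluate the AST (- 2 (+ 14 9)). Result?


Evaluate inner: (+ 14 9) = 23
Evaluate root: (- 2 23) = -21
Result: -21


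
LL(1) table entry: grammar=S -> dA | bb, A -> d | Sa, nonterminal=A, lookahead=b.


For [A, b]: 'b' ∈ FIRST(Sa)
Entry: A -> Sa


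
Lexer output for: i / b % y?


Scan left to right, longest-match per lexeme
Tokens: ID(i), OP(/), ID(b), OP(%), ID(y)


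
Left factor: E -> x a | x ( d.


Common prefix: 'x'
Factored: E -> x E', E' -> a | ( d


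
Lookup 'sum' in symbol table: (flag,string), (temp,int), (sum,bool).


Lookup 'sum' → type bool


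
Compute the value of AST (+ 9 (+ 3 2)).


Evaluate inner: (+ 3 2) = 5
Evaluate root: (+ 9 5) = 14
Result: 14


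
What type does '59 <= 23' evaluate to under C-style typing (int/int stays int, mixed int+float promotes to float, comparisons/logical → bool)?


Operand types: int <= int
Rule: comparison yields bool
Result type: bool


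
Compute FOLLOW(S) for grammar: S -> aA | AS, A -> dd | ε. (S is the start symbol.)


$ ∈ FOLLOW(S). For each A -> αBβ: add FIRST(β)\{ε} to FOLLOW(B); if β nullable, add FOLLOW(A).
FOLLOW(S) = {$}


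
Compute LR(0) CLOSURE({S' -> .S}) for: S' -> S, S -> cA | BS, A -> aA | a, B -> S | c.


Start: S' -> .S
For each item with dot before a nonterminal B, add B -> .γ for every B-production
Closure: [S' -> .S, S -> .cA, S -> .BS, B -> .S, B -> .c]


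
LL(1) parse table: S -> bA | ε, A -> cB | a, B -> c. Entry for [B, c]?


For [B, c]: 'c' ∈ FIRST(c)
Entry: B -> c


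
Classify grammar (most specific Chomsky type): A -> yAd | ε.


Single nonterminal LHS, but y^n d^n is not regular
Classification: Type 2 (Context-Free)


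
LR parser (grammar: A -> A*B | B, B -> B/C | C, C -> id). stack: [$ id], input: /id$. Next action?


'id' on top is the handle for C -> id
Action: reduce (C -> id)


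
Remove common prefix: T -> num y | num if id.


Common prefix: 'num'
Factored: T -> num T', T' -> y | if id


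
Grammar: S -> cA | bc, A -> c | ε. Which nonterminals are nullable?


A nonterminal is nullable iff some alternative derives ε (directly, or every symbol in it is nullable)
Nullable: {A}


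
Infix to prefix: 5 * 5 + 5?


left-to-right (same/higher precedence on left): tree is (+ (* 5 5) 5)
Prefix: + * 5 5 5


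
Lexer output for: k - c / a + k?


Scan left to right, longest-match per lexeme
Tokens: ID(k), OP(-), ID(c), OP(/), ID(a), OP(+), ID(k)


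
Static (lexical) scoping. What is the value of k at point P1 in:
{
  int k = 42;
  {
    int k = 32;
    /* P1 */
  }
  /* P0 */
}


k declared in the same block as P1
k = 32


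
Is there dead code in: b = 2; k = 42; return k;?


b is assigned but never read
Dead: 'b = 2'


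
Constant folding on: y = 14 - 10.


14 - 10 = 4 at compile time
Optimized: y = 4


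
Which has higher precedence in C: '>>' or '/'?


'/' is multiplicative (level 10); '>>' is shift (level 8)
Higher level binds tighter
'/' has higher precedence than '>>'


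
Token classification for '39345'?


Pattern: digits only
Type: INTEGER_LITERAL


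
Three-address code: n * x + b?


Break into single-operator statements:
t1 = n * x
t2 = t1 + b


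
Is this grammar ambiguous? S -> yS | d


right-linear, alternatives start with distinct terminals 'y' vs 'd': unique leftmost derivation
Unambiguous


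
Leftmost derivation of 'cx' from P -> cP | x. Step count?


Derivation: P => cP => cx
Steps: 2


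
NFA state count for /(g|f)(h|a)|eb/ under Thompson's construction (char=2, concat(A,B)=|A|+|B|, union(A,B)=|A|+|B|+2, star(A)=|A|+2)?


Syntax tree has 6 char leaf(s), 3 union(s), 0 star(s)
chars contribute 6×2 = 12; each union adds +2; each star adds +2
Total: 12 + 6 + 0 = 18 states


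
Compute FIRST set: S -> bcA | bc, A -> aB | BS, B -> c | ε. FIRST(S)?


Per alternative of S: FIRST(bcA) = {b}; FIRST(bc) = {b}
FIRST(S) = {b}


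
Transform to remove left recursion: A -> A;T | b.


Left-recursive alternatives: A;T; non-recursive: b
Introduce A': A -> bA', A' -> ;TA' | ε


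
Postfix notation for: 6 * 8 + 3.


Left to right (same or higher precedence on left)
Postfix: 6 8 * 3 +


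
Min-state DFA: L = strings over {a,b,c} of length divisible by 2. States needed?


Track length mod 2: states 0..1, accept at 0
Minimal DFA: 2 states


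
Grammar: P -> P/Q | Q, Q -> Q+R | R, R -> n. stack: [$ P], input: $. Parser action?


start symbol P on stack, input exhausted
Action: accept


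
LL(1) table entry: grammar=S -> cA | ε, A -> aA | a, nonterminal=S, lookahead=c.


For [S, c]: 'c' ∈ FIRST(cA)
Entry: S -> cA


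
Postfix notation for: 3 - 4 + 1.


Left to right (same or higher precedence on left)
Postfix: 3 4 - 1 +


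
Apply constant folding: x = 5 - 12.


5 - 12 = -7 at compile time
Optimized: x = -7


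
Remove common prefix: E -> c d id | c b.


Common prefix: 'c'
Factored: E -> c E', E' -> d id | b


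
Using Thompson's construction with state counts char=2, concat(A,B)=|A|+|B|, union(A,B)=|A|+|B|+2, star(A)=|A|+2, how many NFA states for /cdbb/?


Syntax tree has 4 char leaf(s), 0 union(s), 0 star(s)
chars contribute 4×2 = 8; each union adds +2; each star adds +2
Total: 8 + 0 + 0 = 8 states


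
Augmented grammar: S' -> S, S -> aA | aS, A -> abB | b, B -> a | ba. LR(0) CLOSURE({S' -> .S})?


Start: S' -> .S
For each item with dot before a nonterminal B, add B -> .γ for every B-production
Closure: [S' -> .S, S -> .aA, S -> .aS]


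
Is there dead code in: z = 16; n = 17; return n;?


z is assigned but never read
Dead: 'z = 16'


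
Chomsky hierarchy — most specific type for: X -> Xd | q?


Left-linear: every RHS is a terminal or one nonterminal followed by a terminal
Classification: Type 3 (Regular)


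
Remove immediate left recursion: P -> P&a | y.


Left-recursive alternatives: P&a; non-recursive: y
Introduce P': P -> yP', P' -> &aP' | ε


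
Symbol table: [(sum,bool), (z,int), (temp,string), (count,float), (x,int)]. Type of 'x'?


Lookup 'x' → type int


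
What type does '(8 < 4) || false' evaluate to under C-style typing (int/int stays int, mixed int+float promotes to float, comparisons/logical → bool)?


Operand types: bool || bool
Rule: logical operators take bool operands and yield bool
Result type: bool


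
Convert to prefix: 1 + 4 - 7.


left-to-right (same/higher precedence on left): tree is (- (+ 1 4) 7)
Prefix: - + 1 4 7


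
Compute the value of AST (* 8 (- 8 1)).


Evaluate inner: (- 8 1) = 7
Evaluate root: (* 8 7) = 56
Result: 56


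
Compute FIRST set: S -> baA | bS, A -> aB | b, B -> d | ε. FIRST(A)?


Per alternative of A: FIRST(aB) = {a}; FIRST(b) = {b}
FIRST(A) = {a, b}


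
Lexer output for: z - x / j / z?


Scan left to right, longest-match per lexeme
Tokens: ID(z), OP(-), ID(x), OP(/), ID(j), OP(/), ID(z)


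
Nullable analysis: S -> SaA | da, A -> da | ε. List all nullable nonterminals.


A nonterminal is nullable iff some alternative derives ε (directly, or every symbol in it is nullable)
Nullable: {A}


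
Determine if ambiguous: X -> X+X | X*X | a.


'a+a*a' has two parse trees (no precedence encoded between + and *)
Ambiguous


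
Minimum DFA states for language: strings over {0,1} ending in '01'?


Track the longest suffix of input matching a prefix of '01': 3 classes (prefixes of length 0..2)
Minimal DFA: 3 states
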